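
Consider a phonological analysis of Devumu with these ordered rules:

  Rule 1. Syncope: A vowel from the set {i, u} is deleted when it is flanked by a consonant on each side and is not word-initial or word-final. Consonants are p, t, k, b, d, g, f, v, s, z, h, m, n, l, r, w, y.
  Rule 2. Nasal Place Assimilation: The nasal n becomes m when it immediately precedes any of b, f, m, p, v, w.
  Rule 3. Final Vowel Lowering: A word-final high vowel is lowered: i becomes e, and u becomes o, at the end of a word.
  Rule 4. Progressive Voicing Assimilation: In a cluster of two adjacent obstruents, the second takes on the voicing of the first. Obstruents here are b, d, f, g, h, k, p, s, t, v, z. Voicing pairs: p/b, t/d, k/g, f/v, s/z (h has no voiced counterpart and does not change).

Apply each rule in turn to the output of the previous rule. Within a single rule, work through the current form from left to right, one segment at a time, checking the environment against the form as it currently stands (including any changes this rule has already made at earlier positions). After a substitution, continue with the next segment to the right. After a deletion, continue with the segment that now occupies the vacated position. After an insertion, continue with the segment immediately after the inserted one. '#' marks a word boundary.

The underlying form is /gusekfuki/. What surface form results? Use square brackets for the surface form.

[gzekfke]

Rule 1 Syncope: [gusekfuki] → [gsekfki]
Rule 2 Nasal Place Assimilation: no change — [gsekfki]
Rule 3 Final Vowel Lowering: [gsekfki] → [gsekfke]
Rule 4 Progressive Voicing Assimilation: [gsekfke] → [gzekfke]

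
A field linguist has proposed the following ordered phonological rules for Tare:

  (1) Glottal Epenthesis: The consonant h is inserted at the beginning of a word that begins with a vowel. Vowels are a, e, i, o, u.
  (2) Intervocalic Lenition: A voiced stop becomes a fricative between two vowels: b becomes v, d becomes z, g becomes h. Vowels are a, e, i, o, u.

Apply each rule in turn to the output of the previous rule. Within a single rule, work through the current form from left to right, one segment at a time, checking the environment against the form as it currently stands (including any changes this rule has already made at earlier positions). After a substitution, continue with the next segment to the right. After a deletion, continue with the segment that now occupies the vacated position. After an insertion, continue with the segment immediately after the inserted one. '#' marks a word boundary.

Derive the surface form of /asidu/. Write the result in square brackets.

[hasizu]

(1) Glottal Epenthesis: [asidu] → [hasidu]
(2) Intervocalic Lenition: [hasidu] → [hasizu]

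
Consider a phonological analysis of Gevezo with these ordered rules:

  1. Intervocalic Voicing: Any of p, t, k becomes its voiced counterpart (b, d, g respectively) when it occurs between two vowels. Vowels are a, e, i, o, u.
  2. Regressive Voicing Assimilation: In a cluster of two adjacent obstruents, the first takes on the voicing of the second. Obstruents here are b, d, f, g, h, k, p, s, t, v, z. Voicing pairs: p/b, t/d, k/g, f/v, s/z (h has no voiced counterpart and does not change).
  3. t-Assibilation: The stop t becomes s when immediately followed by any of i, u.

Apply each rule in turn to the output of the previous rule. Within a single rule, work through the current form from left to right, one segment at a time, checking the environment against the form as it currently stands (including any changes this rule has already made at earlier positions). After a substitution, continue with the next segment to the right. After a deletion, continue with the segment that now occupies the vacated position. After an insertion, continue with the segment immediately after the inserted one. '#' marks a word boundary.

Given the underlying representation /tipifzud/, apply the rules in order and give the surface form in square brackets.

[sibivzud]

1 Intervocalic Voicing: [tipifzud] → [tibifzud]
2 Regressive Voicing Assimilation: [tibifzud] → [tibivzud]
3 t-Assibilation: [tibivzud] → [sibivzud]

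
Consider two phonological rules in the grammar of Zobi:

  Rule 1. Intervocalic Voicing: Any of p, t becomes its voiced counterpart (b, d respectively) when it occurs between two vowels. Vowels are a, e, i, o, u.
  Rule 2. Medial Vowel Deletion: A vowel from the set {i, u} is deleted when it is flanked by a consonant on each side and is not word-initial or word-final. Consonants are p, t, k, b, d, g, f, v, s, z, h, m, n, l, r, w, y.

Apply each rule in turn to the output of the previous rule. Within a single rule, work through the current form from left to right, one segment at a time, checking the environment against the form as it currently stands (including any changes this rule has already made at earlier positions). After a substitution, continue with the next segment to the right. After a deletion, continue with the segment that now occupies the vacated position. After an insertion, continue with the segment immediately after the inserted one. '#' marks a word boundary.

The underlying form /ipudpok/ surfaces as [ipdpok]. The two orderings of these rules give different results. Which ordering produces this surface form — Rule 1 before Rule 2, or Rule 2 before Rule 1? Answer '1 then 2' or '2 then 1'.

2 then 1

Order 1 then 2:
  1 Intervocalic Voicing: [ipudpok] → [ibudpok]
  2 Medial Vowel Deletion: [ibudpok] → [ibdpok]
  result: [ibdpok]
Order 2 then 1:
  2 Medial Vowel Deletion: [ipudpok] → [ipdpok]
  1 Intervocalic Voicing: no change — [ipdpok]
  result: [ipdpok]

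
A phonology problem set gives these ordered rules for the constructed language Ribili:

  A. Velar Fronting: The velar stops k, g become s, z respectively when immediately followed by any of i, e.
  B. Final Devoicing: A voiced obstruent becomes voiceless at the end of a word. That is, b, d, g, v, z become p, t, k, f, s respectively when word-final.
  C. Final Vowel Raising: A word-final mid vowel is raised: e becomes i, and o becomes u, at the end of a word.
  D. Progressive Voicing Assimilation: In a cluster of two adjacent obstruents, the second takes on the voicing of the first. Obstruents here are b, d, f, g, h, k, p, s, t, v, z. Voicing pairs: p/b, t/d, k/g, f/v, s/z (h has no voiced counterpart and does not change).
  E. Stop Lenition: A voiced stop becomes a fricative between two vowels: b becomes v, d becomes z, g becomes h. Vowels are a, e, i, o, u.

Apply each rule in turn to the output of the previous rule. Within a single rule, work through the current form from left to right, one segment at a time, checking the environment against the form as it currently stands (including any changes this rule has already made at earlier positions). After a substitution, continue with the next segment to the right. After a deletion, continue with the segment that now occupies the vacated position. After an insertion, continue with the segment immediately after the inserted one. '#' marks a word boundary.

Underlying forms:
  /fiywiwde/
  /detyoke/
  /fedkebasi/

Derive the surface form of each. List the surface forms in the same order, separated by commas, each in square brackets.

[fiywiwdi], [detyosi], [fedzevasi]

/fiywiwde/:
  A Velar Fronting: no change — [fiywiwde]
  B Final Devoicing: no change — [fiywiwde]
  C Final Vowel Raising: [fiywiwde] → [fiywiwdi]
  D Progressive Voicing Assimilation: no change — [fiywiwdi]
  E Stop Lenition: no change — [fiywiwdi]
/detyoke/:
  A Velar Fronting: [detyoke] → [detyose]
  B Final Devoicing: no change — [detyose]
  C Final Vowel Raising: [detyose] → [detyosi]
  D Progressive Voicing Assimilation: no change — [detyosi]
  E Stop Lenition: no change — [detyosi]
/fedkebasi/:
  A Velar Fronting: [fedkebasi] → [fedsebasi]
  B Final Devoicing: no change — [fedsebasi]
  C Final Vowel Raising: no change — [fedsebasi]
  D Progressive Voicing Assimilation: [fedsebasi] → [fedzebasi]
  E Stop Lenition: [fedzebasi] → [fedzevasi]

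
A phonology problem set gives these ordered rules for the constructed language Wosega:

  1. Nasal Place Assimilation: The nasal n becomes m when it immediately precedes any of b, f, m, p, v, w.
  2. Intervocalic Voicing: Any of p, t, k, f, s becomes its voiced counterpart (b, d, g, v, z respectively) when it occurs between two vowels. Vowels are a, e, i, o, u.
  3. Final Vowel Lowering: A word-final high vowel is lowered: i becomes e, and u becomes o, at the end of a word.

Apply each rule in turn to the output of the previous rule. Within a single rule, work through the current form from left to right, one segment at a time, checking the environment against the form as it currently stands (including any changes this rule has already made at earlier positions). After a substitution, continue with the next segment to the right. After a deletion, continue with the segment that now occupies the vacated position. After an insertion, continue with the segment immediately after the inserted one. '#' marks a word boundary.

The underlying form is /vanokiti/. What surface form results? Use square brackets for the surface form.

[vanogide]

1 Nasal Place Assimilation: no change — [vanokiti]
2 Intervocalic Voicing: [vanokiti] → [vanogidi]
3 Final Vowel Lowering: [vanogidi] → [vanogide]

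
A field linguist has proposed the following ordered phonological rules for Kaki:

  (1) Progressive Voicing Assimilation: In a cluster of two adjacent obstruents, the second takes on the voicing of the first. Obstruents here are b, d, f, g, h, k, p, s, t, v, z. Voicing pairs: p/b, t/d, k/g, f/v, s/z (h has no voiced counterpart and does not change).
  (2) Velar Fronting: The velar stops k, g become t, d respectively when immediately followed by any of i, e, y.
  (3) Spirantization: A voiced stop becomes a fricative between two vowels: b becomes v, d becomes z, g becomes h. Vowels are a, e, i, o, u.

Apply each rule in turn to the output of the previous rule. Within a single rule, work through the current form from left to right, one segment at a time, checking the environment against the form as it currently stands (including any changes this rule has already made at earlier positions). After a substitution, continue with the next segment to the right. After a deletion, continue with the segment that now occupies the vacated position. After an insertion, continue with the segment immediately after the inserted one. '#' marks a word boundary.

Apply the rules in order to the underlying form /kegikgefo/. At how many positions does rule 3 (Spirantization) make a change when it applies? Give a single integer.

1

(1) Progressive Voicing Assimilation: [kegikgefo] → [kegikkefo]
(2) Velar Fronting: [kegikkefo] → [tediktefo]
(3) Spirantization: [tediktefo] → [teziktefo]
Rule 3 changed 1 position(s).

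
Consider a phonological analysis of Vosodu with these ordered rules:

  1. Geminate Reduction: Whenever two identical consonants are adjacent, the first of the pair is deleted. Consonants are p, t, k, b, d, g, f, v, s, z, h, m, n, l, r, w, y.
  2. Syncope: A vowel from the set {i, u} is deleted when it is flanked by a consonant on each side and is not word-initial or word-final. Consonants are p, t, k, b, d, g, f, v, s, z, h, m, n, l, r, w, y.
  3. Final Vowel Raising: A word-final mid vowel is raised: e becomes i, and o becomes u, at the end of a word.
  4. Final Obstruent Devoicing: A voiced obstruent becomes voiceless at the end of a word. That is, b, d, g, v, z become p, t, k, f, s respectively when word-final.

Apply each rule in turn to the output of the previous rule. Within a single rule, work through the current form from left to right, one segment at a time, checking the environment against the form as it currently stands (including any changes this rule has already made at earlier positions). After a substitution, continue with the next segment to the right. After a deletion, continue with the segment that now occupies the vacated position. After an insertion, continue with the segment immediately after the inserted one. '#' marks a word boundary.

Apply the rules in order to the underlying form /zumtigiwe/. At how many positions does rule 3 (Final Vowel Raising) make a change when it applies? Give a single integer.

1 Geminate Reduction: no change — [zumtigiwe]
2 Syncope: [zumtigiwe] → [zmtgwe]
3 Final Vowel Raising: [zmtgwe] → [zmtgwi]
4 Final Obstruent Devoicing: no change — [zmtgwi]
Rule 3 changed 1 position(s).

1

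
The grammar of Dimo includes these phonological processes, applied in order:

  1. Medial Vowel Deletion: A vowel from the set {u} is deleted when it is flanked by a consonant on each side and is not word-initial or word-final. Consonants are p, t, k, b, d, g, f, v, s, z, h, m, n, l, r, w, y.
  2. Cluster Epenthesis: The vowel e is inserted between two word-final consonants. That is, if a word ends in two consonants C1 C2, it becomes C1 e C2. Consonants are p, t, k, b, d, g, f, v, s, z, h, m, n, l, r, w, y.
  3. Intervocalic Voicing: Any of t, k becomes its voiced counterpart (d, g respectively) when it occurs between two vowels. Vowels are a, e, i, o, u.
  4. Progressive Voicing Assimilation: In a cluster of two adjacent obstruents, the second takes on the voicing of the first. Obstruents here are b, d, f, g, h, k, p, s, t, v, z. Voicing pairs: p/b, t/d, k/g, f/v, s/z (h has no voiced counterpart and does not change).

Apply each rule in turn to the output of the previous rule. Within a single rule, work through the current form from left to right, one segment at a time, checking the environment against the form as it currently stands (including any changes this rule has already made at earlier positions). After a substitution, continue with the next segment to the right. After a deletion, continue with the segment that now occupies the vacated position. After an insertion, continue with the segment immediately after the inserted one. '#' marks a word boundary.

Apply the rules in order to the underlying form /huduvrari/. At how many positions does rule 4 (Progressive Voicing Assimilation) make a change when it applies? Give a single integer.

1 Medial Vowel Deletion: [huduvrari] → [hdvrari]
2 Cluster Epenthesis: no change — [hdvrari]
3 Intervocalic Voicing: no change — [hdvrari]
4 Progressive Voicing Assimilation: [hdvrari] → [htfrari]
Rule 4 changed 2 position(s).

2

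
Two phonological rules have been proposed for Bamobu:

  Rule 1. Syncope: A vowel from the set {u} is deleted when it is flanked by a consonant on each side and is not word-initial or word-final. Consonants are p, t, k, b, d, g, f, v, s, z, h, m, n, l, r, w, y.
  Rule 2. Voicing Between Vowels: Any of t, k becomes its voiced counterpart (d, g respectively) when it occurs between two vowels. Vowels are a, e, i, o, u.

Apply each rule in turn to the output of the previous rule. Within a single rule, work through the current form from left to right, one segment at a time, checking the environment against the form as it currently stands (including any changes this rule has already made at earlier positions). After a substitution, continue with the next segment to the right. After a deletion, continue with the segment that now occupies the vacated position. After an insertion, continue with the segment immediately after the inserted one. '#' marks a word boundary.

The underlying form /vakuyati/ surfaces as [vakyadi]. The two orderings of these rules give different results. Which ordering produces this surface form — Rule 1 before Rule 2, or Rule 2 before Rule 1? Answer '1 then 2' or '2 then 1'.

Order 1 then 2:
  1 Syncope: [vakuyati] → [vakyati]
  2 Voicing Between Vowels: [vakyati] → [vakyadi]
  result: [vakyadi]
Order 2 then 1:
  2 Voicing Between Vowels: [vakuyati] → [vaguyadi]
  1 Syncope: [vaguyadi] → [vagyadi]
  result: [vagyadi]

1 then 2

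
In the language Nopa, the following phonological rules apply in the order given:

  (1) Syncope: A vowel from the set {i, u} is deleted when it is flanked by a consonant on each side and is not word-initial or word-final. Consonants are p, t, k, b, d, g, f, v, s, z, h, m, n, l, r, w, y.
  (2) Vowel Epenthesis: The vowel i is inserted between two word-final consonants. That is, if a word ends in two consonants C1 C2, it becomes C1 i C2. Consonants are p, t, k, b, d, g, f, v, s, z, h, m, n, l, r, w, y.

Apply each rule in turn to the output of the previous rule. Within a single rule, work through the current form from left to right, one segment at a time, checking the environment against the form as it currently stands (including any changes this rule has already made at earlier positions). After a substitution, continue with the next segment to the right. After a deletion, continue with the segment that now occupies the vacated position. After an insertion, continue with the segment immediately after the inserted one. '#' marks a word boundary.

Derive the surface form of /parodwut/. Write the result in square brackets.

[parodwit]

(1) Syncope: [parodwut] → [parodwt]
(2) Vowel Epenthesis: [parodwt] → [parodwit]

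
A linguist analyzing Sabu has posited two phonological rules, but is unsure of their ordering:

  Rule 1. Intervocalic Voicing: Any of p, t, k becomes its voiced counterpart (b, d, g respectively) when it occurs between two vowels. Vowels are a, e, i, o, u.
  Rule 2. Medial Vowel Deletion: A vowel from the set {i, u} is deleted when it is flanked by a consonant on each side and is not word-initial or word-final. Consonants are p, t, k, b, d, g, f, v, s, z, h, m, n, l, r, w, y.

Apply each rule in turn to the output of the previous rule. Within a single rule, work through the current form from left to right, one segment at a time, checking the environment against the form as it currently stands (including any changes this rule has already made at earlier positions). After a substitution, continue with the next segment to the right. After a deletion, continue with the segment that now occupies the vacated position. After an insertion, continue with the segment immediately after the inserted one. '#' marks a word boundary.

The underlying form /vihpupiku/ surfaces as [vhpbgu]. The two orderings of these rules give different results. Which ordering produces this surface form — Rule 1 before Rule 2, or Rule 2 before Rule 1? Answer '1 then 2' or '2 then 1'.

Order 1 then 2:
  1 Intervocalic Voicing: [vihpupiku] → [vihpubigu]
  2 Medial Vowel Deletion: [vihpubigu] → [vhpbgu]
  result: [vhpbgu]
Order 2 then 1:
  2 Medial Vowel Deletion: [vihpupiku] → [vhppku]
  1 Intervocalic Voicing: no change — [vhppku]
  result: [vhppku]

1 then 2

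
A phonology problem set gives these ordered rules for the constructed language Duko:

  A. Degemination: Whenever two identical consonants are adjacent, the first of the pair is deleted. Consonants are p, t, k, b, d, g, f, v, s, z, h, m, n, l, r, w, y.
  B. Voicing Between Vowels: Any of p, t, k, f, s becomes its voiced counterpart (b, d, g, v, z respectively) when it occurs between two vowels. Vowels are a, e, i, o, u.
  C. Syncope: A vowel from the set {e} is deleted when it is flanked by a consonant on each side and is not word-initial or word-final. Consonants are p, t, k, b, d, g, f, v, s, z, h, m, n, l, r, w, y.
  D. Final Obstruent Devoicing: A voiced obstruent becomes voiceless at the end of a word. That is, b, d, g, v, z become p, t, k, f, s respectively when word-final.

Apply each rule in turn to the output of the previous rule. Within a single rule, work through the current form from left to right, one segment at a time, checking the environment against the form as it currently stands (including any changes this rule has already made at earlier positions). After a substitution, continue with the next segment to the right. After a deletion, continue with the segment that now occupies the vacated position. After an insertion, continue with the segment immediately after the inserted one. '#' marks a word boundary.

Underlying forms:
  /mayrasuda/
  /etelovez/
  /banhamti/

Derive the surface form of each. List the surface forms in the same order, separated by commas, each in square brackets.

/mayrasuda/:
  A Degemination: no change — [mayrasuda]
  B Voicing Between Vowels: [mayrasuda] → [mayrazuda]
  C Syncope: no change — [mayrazuda]
  D Final Obstruent Devoicing: no change — [mayrazuda]
/etelovez/:
  A Degemination: no change — [etelovez]
  B Voicing Between Vowels: [etelovez] → [edelovez]
  C Syncope: [edelovez] → [edlovz]
  D Final Obstruent Devoicing: [edlovz] → [edlovs]
/banhamti/:
  A Degemination: no change — [banhamti]
  B Voicing Between Vowels: no change — [banhamti]
  C Syncope: no change — [banhamti]
  D Final Obstruent Devoicing: no change — [banhamti]

[mayrazuda], [edlovs], [banhamti]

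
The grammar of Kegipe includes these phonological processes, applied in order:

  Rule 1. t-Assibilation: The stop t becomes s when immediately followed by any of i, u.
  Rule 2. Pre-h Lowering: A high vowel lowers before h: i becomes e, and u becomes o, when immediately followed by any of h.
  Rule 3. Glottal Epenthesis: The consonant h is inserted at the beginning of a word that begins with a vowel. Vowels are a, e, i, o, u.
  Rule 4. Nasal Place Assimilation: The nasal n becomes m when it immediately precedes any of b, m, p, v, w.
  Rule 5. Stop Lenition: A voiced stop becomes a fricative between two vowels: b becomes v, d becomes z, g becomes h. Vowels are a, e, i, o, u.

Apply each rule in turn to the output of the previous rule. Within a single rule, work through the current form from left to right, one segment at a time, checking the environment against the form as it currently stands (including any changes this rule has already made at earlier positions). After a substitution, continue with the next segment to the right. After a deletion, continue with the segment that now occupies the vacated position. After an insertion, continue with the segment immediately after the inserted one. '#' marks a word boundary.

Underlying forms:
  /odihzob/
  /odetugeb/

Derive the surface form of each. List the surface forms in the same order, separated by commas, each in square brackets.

[hozehzob], [hozesuheb]

/odihzob/:
  Rule 1 t-Assibilation: no change — [odihzob]
  Rule 2 Pre-h Lowering: [odihzob] → [odehzob]
  Rule 3 Glottal Epenthesis: [odehzob] → [hodehzob]
  Rule 4 Nasal Place Assimilation: no change — [hodehzob]
  Rule 5 Stop Lenition: [hodehzob] → [hozehzob]
/odetugeb/:
  Rule 1 t-Assibilation: [odetugeb] → [odesugeb]
  Rule 2 Pre-h Lowering: no change — [odesugeb]
  Rule 3 Glottal Epenthesis: [odesugeb] → [hodesugeb]
  Rule 4 Nasal Place Assimilation: no change — [hodesugeb]
  Rule 5 Stop Lenition: [hodesugeb] → [hozesuheb]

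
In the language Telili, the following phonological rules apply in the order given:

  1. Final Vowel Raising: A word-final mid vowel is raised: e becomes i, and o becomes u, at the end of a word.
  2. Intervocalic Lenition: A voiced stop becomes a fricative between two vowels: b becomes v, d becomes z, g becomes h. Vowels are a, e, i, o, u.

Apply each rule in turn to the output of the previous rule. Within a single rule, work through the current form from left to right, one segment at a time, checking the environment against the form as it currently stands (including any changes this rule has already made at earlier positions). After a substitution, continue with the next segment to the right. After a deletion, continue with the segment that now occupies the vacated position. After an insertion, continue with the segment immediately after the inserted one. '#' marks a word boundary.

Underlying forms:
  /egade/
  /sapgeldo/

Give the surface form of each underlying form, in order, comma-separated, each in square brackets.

[ehazi], [sapgeldu]

/egade/:
  1 Final Vowel Raising: [egade] → [egadi]
  2 Intervocalic Lenition: [egadi] → [ehazi]
/sapgeldo/:
  1 Final Vowel Raising: [sapgeldo] → [sapgeldu]
  2 Intervocalic Lenition: no change — [sapgeldu]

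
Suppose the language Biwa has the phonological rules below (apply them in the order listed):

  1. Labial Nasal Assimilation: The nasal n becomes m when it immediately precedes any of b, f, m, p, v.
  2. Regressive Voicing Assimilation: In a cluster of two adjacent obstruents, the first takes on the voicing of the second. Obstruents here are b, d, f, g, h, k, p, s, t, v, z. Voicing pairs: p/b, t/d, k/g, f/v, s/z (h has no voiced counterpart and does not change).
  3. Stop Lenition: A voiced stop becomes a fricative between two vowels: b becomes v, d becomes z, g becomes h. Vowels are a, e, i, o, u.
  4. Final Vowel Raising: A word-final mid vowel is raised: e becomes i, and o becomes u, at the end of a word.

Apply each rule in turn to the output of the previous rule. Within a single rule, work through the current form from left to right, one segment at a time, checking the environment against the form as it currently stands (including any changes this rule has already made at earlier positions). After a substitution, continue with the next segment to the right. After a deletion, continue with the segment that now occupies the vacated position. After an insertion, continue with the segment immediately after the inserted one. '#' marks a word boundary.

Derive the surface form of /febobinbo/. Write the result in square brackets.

[fevovimbu]

1 Labial Nasal Assimilation: [febobinbo] → [febobimbo]
2 Regressive Voicing Assimilation: no change — [febobimbo]
3 Stop Lenition: [febobimbo] → [fevovimbo]
4 Final Vowel Raising: [fevovimbo] → [fevovimbu]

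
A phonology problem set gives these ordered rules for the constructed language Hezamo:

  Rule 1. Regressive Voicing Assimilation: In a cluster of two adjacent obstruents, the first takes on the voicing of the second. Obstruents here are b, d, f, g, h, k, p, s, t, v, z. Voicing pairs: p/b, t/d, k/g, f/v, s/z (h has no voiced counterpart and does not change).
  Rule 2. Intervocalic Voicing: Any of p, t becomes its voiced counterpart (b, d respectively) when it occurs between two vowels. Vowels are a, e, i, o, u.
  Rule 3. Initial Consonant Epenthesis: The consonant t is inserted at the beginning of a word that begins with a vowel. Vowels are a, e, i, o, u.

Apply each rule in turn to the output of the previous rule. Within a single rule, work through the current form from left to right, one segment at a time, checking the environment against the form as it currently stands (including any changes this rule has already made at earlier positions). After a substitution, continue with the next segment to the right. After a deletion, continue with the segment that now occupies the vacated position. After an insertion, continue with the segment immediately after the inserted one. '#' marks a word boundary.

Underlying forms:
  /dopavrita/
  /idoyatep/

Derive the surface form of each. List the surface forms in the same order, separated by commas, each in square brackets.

/dopavrita/:
  Rule 1 Regressive Voicing Assimilation: no change — [dopavrita]
  Rule 2 Intervocalic Voicing: [dopavrita] → [dobavrida]
  Rule 3 Initial Consonant Epenthesis: no change — [dobavrida]
/idoyatep/:
  Rule 1 Regressive Voicing Assimilation: no change — [idoyatep]
  Rule 2 Intervocalic Voicing: [idoyatep] → [idoyadep]
  Rule 3 Initial Consonant Epenthesis: [idoyadep] → [tidoyadep]

[dobavrida], [tidoyadep]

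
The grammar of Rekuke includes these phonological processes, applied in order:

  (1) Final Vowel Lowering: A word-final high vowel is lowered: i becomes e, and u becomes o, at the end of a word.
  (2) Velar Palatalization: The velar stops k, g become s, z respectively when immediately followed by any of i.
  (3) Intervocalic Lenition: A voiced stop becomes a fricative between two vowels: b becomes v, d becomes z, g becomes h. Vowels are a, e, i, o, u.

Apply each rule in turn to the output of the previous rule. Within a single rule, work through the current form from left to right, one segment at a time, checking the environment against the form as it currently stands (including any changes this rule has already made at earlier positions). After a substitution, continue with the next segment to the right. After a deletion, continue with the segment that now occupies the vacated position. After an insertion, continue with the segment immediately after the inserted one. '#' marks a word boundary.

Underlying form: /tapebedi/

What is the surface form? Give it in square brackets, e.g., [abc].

(1) Final Vowel Lowering: [tapebedi] → [tapebede]
(2) Velar Palatalization: no change — [tapebede]
(3) Intervocalic Lenition: [tapebede] → [tapeveze]

[tapeveze]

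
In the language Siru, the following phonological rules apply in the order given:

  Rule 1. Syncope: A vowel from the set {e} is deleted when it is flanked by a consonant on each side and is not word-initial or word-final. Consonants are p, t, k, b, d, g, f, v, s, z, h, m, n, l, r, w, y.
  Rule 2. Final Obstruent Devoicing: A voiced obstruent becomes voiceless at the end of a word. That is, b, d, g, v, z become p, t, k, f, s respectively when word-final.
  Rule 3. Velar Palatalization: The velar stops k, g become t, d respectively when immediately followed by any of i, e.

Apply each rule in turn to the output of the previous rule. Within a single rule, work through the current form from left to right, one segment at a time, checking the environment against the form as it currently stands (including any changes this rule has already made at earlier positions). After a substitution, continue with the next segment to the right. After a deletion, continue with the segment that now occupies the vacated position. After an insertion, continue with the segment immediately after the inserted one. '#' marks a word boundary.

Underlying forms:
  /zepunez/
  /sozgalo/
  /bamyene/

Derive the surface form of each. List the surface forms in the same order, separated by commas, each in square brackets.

/zepunez/:
  Rule 1 Syncope: [zepunez] → [zpunz]
  Rule 2 Final Obstruent Devoicing: [zpunz] → [zpuns]
  Rule 3 Velar Palatalization: no change — [zpuns]
/sozgalo/:
  Rule 1 Syncope: no change — [sozgalo]
  Rule 2 Final Obstruent Devoicing: no change — [sozgalo]
  Rule 3 Velar Palatalization: no change — [sozgalo]
/bamyene/:
  Rule 1 Syncope: [bamyene] → [bamyne]
  Rule 2 Final Obstruent Devoicing: no change — [bamyne]
  Rule 3 Velar Palatalization: no change — [bamyne]

[zpuns], [sozgalo], [bamyne]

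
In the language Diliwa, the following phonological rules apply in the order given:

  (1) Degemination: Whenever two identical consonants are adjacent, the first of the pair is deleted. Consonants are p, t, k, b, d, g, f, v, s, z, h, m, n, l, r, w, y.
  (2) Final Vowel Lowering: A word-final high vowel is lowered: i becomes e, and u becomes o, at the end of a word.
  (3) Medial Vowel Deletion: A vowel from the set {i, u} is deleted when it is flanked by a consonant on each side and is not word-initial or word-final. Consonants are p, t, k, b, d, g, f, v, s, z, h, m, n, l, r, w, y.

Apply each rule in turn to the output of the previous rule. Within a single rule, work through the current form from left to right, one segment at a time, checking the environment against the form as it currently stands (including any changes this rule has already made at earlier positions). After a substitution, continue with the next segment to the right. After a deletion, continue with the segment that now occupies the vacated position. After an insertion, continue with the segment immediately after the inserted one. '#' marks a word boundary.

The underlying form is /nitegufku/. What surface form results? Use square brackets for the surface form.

[ntegfko]

(1) Degemination: no change — [nitegufku]
(2) Final Vowel Lowering: [nitegufku] → [nitegufko]
(3) Medial Vowel Deletion: [nitegufko] → [ntegfko]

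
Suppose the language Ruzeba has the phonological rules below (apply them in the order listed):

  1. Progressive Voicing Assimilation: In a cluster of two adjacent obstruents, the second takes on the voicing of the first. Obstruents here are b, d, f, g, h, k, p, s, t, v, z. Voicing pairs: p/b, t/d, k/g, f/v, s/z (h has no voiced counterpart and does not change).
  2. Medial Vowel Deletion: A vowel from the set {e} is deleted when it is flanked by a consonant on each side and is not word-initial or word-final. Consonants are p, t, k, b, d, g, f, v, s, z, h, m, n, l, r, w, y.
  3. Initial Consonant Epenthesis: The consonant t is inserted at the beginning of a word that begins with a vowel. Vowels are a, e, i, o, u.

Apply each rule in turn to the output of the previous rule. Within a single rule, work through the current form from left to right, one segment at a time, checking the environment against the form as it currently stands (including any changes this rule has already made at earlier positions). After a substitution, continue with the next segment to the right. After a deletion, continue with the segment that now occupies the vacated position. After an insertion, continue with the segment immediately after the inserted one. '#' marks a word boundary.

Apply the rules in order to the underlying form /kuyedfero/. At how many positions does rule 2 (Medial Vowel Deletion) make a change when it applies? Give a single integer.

2

1 Progressive Voicing Assimilation: [kuyedfero] → [kuyedvero]
2 Medial Vowel Deletion: [kuyedvero] → [kuydvro]
3 Initial Consonant Epenthesis: no change — [kuydvro]
Rule 2 changed 2 position(s).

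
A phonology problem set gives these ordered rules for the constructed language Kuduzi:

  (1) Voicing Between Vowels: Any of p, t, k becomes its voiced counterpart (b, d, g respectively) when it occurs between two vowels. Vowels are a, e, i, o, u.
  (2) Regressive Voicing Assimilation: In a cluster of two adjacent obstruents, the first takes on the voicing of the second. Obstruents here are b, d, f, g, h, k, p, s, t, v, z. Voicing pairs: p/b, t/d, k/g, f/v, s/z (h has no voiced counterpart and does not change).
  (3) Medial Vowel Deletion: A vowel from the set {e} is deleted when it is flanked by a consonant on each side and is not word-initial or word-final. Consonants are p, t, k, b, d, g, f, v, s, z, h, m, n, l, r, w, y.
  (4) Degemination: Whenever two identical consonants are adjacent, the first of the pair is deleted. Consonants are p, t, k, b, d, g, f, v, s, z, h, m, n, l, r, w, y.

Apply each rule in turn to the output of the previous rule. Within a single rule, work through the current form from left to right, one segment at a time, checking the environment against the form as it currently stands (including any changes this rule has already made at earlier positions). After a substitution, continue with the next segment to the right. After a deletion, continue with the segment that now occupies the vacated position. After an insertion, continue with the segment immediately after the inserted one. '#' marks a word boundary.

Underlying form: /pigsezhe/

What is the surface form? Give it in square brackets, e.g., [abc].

[pikshe]

(1) Voicing Between Vowels: no change — [pigsezhe]
(2) Regressive Voicing Assimilation: [pigsezhe] → [pikseshe]
(3) Medial Vowel Deletion: [pikseshe] → [piksshe]
(4) Degemination: [piksshe] → [pikshe]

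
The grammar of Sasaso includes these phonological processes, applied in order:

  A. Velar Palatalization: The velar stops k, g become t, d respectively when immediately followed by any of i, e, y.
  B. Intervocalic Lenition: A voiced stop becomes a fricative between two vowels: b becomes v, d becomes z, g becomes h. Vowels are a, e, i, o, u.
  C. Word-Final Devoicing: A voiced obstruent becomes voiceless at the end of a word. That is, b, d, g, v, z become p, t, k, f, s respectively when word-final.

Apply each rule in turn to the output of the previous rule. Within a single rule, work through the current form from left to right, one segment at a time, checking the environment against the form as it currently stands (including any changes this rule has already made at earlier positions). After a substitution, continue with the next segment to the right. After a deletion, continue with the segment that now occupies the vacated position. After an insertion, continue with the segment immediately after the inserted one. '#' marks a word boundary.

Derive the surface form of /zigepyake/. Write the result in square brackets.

A Velar Palatalization: [zigepyake] → [zidepyate]
B Intervocalic Lenition: [zidepyate] → [zizepyate]
C Word-Final Devoicing: no change — [zizepyate]

[zizepyate]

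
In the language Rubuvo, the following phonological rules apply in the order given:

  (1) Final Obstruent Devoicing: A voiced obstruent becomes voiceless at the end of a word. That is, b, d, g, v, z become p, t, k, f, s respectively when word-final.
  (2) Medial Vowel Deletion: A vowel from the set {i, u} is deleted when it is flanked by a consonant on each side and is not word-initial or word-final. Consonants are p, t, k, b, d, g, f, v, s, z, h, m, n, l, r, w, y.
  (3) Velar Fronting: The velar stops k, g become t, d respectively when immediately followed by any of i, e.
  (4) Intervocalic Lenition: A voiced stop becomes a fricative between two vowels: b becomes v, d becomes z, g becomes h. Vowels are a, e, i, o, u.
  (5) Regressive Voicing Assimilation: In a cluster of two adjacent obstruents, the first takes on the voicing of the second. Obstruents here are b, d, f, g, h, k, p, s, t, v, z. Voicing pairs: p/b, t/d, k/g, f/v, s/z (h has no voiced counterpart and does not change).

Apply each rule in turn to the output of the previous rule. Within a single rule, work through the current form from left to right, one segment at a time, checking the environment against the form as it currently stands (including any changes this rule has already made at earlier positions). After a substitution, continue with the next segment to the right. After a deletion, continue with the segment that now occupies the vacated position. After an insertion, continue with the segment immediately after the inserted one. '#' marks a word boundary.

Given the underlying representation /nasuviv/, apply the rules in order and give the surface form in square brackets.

(1) Final Obstruent Devoicing: [nasuviv] → [nasuvif]
(2) Medial Vowel Deletion: [nasuvif] → [nasvf]
(3) Velar Fronting: no change — [nasvf]
(4) Intervocalic Lenition: no change — [nasvf]
(5) Regressive Voicing Assimilation: [nasvf] → [nazff]

[nazff]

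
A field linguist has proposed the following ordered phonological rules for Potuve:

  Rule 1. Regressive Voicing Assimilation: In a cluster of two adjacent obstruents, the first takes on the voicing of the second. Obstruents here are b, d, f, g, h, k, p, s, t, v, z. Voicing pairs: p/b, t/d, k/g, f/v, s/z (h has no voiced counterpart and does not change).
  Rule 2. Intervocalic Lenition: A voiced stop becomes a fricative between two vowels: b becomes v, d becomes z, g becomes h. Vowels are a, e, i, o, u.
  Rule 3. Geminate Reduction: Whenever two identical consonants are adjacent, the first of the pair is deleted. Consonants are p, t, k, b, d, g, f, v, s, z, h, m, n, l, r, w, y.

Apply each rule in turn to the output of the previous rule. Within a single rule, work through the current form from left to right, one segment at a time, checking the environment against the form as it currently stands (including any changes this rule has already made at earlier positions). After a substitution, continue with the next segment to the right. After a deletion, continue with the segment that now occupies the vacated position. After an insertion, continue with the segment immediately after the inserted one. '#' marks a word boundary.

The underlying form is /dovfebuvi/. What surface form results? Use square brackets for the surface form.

[dofevuvi]

Rule 1 Regressive Voicing Assimilation: [dovfebuvi] → [doffebuvi]
Rule 2 Intervocalic Lenition: [doffebuvi] → [doffevuvi]
Rule 3 Geminate Reduction: [doffevuvi] → [dofevuvi]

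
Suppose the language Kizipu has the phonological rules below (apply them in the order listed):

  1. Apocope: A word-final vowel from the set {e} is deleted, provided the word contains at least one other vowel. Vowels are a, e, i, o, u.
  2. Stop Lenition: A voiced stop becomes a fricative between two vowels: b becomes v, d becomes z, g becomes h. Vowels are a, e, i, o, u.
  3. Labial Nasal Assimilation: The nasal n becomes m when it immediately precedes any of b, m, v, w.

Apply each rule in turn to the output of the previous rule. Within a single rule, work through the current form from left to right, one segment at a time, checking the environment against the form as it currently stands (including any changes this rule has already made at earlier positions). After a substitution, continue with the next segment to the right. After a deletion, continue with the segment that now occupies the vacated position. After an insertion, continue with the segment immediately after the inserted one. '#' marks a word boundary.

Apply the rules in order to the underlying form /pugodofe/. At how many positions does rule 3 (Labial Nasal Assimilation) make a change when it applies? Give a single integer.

0

1 Apocope: [pugodofe] → [pugodof]
2 Stop Lenition: [pugodof] → [puhozof]
3 Labial Nasal Assimilation: no change — [puhozof]
Rule 3 changed 0 position(s).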